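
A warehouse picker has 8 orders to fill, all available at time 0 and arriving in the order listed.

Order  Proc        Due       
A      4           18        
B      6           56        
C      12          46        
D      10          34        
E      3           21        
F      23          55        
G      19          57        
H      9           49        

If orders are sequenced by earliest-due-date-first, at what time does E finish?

EDD (increasing due date): A E D C H F B G.
A: 0→4
E: 4→7

7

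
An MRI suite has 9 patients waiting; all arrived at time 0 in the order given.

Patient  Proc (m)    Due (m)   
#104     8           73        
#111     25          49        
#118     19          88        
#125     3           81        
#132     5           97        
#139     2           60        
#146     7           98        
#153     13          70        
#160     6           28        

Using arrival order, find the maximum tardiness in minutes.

60

FIFO (arrival order): #104 #111 #118 #125 #132 #139 #146 #153 #160.
#104: 0→8, due 73, tardiness 0
#111: 8→33, due 49, tardiness 0
#118: 33→52, due 88, tardiness 0
#125: 52→55, due 81, tardiness 0
#132: 55→60, due 97, tardiness 0
#139: 60→62, due 60, tardiness 2
#146: 62→69, due 98, tardiness 0
#153: 69→82, due 70, tardiness 12
#160: 82→88, due 28, tardiness 60
Maximum = 60.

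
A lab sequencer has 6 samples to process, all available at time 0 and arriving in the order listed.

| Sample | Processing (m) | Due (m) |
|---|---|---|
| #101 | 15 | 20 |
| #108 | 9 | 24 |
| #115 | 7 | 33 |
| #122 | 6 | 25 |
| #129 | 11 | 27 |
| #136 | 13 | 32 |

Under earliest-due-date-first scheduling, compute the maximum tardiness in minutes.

EDD (increasing due date): #101 #108 #122 #129 #136 #115.
#101: 0→15, due 20, tardiness 0
#108: 15→24, due 24, tardiness 0
#122: 24→30, due 25, tardiness 5
#129: 30→41, due 27, tardiness 14
#136: 41→54, due 32, tardiness 22
#115: 54→61, due 33, tardiness 28
Maximum = 28.

28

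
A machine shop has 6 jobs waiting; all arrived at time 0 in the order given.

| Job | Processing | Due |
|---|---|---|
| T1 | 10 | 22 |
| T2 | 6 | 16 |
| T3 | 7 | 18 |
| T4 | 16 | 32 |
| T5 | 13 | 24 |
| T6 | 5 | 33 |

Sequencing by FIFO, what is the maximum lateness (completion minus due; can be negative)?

28

FIFO (arrival order): T1 T2 T3 T4 T5 T6.
T1: 0→10, due 22, lateness -12
T2: 10→16, due 16, lateness 0
T3: 16→23, due 18, lateness 5
T4: 23→39, due 32, lateness 7
T5: 39→52, due 24, lateness 28
T6: 52→57, due 33, lateness 24
Maximum = 28.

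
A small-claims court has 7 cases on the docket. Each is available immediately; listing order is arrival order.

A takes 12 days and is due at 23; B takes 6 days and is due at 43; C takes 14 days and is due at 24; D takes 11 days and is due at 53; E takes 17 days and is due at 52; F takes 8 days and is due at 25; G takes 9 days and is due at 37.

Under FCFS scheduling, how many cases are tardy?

FIFO (arrival order): A B C D E F G.
A: 0→12, due 23, tardiness 0
B: 12→18, due 43, tardiness 0
C: 18→32, due 24, tardiness 8
D: 32→43, due 53, tardiness 0
E: 43→60, due 52, tardiness 8
F: 60→68, due 25, tardiness 43
G: 68→77, due 37, tardiness 40
Late cases: 4.

4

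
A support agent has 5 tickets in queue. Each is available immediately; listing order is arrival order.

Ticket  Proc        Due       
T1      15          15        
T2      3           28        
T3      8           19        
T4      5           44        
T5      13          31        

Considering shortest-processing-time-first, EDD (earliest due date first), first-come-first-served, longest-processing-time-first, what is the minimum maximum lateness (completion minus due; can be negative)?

SPT (increasing processing time): T2 T4 T3 T5 T1.
T2: 0→3, due 28, lateness -25
T4: 3→8, due 44, lateness -36
T3: 8→16, due 19, lateness -3
T5: 16→29, due 31, lateness -2
T1: 29→44, due 15, lateness 29
Maximum = 29.
EDD (increasing due date): T1 T3 T2 T5 T4.
T1: 0→15, due 15, lateness 0
T3: 15→23, due 19, lateness 4
T2: 23→26, due 28, lateness -2
T5: 26→39, due 31, lateness 8
T4: 39→44, due 44, lateness 0
Maximum = 8.
FIFO (arrival order): T1 T2 T3 T4 T5.
T1: 0→15, due 15, lateness 0
T2: 15→18, due 28, lateness -10
T3: 18→26, due 19, lateness 7
T4: 26→31, due 44, lateness -13
T5: 31→44, due 31, lateness 13
Maximum = 13.
LPT (decreasing processing time): T1 T5 T3 T4 T2.
T1: 0→15, due 15, lateness 0
T5: 15→28, due 31, lateness -3
T3: 28→36, due 19, lateness 17
T4: 36→41, due 44, lateness -3
T2: 41→44, due 28, lateness 16
Maximum = 17.
SPT 29, EDD 8, FIFO 13, LPT 17 → minimum 8.

8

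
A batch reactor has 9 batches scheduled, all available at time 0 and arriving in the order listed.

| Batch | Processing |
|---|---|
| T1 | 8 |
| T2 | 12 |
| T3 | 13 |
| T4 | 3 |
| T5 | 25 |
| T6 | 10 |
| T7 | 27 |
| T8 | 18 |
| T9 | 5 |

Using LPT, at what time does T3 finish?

LPT (decreasing processing time): T7 T5 T8 T3 T2 T6 T1 T9 T4.
T7: 0→27
T5: 27→52
T8: 52→70
T3: 70→83

83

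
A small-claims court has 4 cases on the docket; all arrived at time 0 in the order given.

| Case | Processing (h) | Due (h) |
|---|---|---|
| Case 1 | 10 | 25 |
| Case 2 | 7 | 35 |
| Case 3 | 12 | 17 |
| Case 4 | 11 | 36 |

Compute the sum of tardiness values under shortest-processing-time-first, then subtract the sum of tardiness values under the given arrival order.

SPT (increasing processing time): Case 2 Case 1 Case 4 Case 3.
Case 2: 0→7, due 35, tardiness 0
Case 1: 7→17, due 25, tardiness 0
Case 4: 17→28, due 36, tardiness 0
Case 3: 28→40, due 17, tardiness 23
Sum = 0+0+0+23 = 23.
FIFO (arrival order): Case 1 Case 2 Case 3 Case 4.
Case 1: 0→10, due 25, tardiness 0
Case 2: 10→17, due 35, tardiness 0
Case 3: 17→29, due 17, tardiness 12
Case 4: 29→40, due 36, tardiness 4
Sum = 0+0+12+4 = 16.
Difference = 23 − 16 = 7.

7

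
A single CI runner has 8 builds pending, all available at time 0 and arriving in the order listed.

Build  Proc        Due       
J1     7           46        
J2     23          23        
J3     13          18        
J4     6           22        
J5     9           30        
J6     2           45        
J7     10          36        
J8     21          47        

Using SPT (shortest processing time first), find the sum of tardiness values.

118

SPT (increasing processing time): J6 J4 J1 J5 J7 J3 J8 J2.
J6: 0→2, due 45, tardiness 0
J4: 2→8, due 22, tardiness 0
J1: 8→15, due 46, tardiness 0
J5: 15→24, due 30, tardiness 0
J7: 24→34, due 36, tardiness 0
J3: 34→47, due 18, tardiness 29
J8: 47→68, due 47, tardiness 21
J2: 68→91, due 23, tardiness 68
Sum = 0+0+0+0+0+29+21+68 = 118.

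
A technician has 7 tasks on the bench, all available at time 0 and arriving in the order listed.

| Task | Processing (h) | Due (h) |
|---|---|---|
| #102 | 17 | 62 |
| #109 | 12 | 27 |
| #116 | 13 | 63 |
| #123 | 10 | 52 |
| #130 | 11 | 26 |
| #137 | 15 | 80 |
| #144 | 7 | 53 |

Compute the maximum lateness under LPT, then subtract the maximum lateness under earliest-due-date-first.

LPT (decreasing processing time): #102 #137 #116 #109 #130 #123 #144.
#102: 0→17, due 62, lateness -45
#137: 17→32, due 80, lateness -48
#116: 32→45, due 63, lateness -18
#109: 45→57, due 27, lateness 30
#130: 57→68, due 26, lateness 42
#123: 68→78, due 52, lateness 26
#144: 78→85, due 53, lateness 32
Maximum = 42.
EDD (increasing due date): #130 #109 #123 #144 #102 #116 #137.
#130: 0→11, due 26, lateness -15
#109: 11→23, due 27, lateness -4
#123: 23→33, due 52, lateness -19
#144: 33→40, due 53, lateness -13
#102: 40→57, due 62, lateness -5
#116: 57→70, due 63, lateness 7
#137: 70→85, due 80, lateness 5
Maximum = 7.
Difference = 42 − 7 = 35.

35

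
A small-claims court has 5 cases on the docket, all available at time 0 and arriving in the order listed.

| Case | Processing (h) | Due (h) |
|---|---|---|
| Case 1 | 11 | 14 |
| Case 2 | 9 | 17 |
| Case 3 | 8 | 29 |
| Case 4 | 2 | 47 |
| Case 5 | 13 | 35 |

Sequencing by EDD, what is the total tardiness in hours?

9

EDD (increasing due date): Case 1 Case 2 Case 3 Case 5 Case 4.
Case 1: 0→11, due 14, tardiness 0
Case 2: 11→20, due 17, tardiness 3
Case 3: 20→28, due 29, tardiness 0
Case 5: 28→41, due 35, tardiness 6
Case 4: 41→43, due 47, tardiness 0
Sum = 0+3+0+6+0 = 9.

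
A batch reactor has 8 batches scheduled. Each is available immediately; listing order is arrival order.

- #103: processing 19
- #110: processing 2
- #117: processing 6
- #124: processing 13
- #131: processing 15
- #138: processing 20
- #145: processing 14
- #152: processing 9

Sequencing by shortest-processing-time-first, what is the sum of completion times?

336

SPT (increasing processing time): #110 #117 #152 #124 #145 #131 #103 #138.
#110: 0→2
#117: 2→8
#152: 8→17
#124: 17→30
#145: 30→44
#131: 44→59
#103: 59→78
#138: 78→98
Sum = 2+8+17+30+44+59+78+98 = 336.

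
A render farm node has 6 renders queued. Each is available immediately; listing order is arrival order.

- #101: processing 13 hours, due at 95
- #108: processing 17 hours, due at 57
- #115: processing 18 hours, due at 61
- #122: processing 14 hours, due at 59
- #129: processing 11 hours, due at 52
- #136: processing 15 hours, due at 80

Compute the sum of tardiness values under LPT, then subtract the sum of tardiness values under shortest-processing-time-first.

1

LPT (decreasing processing time): #115 #108 #136 #122 #101 #129.
#115: 0→18, due 61, tardiness 0
#108: 18→35, due 57, tardiness 0
#136: 35→50, due 80, tardiness 0
#122: 50→64, due 59, tardiness 5
#101: 64→77, due 95, tardiness 0
#129: 77→88, due 52, tardiness 36
Sum = 0+0+0+5+0+36 = 41.
SPT (increasing processing time): #129 #101 #122 #136 #108 #115.
#129: 0→11, due 52, tardiness 0
#101: 11→24, due 95, tardiness 0
#122: 24→38, due 59, tardiness 0
#136: 38→53, due 80, tardiness 0
#108: 53→70, due 57, tardiness 13
#115: 70→88, due 61, tardiness 27
Sum = 0+0+0+0+13+27 = 40.
Difference = 41 − 40 = 1.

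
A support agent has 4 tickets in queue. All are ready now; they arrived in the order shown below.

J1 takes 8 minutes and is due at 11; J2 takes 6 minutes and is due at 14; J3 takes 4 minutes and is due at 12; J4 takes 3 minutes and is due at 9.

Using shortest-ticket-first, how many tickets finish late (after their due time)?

1

SPT (increasing processing time): J4 J3 J2 J1.
J4: 0→3, due 9, tardiness 0
J3: 3→7, due 12, tardiness 0
J2: 7→13, due 14, tardiness 0
J1: 13→21, due 11, tardiness 10
Late tickets: 1.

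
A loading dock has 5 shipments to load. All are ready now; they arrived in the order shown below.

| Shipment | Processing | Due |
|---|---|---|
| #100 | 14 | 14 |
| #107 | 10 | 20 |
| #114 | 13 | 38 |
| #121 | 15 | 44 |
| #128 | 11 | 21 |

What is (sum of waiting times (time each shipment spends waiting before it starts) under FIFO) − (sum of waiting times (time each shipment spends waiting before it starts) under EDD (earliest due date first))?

FIFO (arrival order): #100 #107 #114 #121 #128.
#100: waits 0, runs 0→14
#107: waits 14, runs 14→24
#114: waits 24, runs 24→37
#121: waits 37, runs 37→52
#128: waits 52, runs 52→63
Sum = 0+14+24+37+52 = 127.
EDD (increasing due date): #100 #107 #128 #114 #121.
#100: waits 0, runs 0→14
#107: waits 14, runs 14→24
#128: waits 24, runs 24→35
#114: waits 35, runs 35→48
#121: waits 48, runs 48→63
Sum = 0+14+24+35+48 = 121.
Difference = 127 − 121 = 6.

6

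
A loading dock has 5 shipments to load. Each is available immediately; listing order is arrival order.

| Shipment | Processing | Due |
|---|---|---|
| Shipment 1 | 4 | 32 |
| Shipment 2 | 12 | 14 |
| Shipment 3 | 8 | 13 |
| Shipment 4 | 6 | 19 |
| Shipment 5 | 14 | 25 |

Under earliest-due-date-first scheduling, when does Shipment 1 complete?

EDD (increasing due date): Shipment 3 Shipment 2 Shipment 4 Shipment 5 Shipment 1.
Shipment 3: 0→8
Shipment 2: 8→20
Shipment 4: 20→26
Shipment 5: 26→40
Shipment 1: 40→44

44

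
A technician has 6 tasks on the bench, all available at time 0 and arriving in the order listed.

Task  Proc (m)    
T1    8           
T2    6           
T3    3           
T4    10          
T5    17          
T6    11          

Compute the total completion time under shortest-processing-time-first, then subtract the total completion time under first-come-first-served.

-16

SPT (increasing processing time): T3 T2 T1 T4 T6 T5.
T3: 0→3
T2: 3→9
T1: 9→17
T4: 17→27
T6: 27→38
T5: 38→55
Sum = 3+9+17+27+38+55 = 149.
FIFO (arrival order): T1 T2 T3 T4 T5 T6.
T1: 0→8
T2: 8→14
T3: 14→17
T4: 17→27
T5: 27→44
T6: 44→55
Sum = 8+14+17+27+44+55 = 165.
Difference = 149 − 165 = -16.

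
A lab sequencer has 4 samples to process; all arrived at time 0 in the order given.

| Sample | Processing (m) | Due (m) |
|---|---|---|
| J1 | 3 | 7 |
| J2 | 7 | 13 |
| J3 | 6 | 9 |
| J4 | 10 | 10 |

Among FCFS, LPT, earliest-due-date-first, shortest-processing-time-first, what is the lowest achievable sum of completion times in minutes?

FIFO (arrival order): J1 J2 J3 J4.
J1: 0→3
J2: 3→10
J3: 10→16
J4: 16→26
Sum = 3+10+16+26 = 55.
LPT (decreasing processing time): J4 J2 J3 J1.
J4: 0→10
J2: 10→17
J3: 17→23
J1: 23→26
Sum = 10+17+23+26 = 76.
EDD (increasing due date): J1 J3 J4 J2.
J1: 0→3
J3: 3→9
J4: 9→19
J2: 19→26
Sum = 3+9+19+26 = 57.
SPT (increasing processing time): J1 J3 J2 J4.
J1: 0→3
J3: 3→9
J2: 9→16
J4: 16→26
Sum = 3+9+16+26 = 54.
FIFO 55, LPT 76, EDD 57, SPT 54 → minimum 54.

54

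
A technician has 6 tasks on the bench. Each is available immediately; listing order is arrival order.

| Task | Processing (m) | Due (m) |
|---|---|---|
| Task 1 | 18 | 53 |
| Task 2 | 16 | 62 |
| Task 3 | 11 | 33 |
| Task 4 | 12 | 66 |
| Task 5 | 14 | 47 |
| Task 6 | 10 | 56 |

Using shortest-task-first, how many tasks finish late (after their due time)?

2

SPT (increasing processing time): Task 6 Task 3 Task 4 Task 5 Task 2 Task 1.
Task 6: 0→10, due 56, tardiness 0
Task 3: 10→21, due 33, tardiness 0
Task 4: 21→33, due 66, tardiness 0
Task 5: 33→47, due 47, tardiness 0
Task 2: 47→63, due 62, tardiness 1
Task 1: 63→81, due 53, tardiness 28
Late tasks: 2.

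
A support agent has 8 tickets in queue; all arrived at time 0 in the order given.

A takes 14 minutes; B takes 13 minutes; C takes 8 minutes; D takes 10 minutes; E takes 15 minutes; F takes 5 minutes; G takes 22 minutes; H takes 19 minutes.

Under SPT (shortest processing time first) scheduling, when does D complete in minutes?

23

SPT (increasing processing time): F C D B A E H G.
F: 0→5
C: 5→13
D: 13→23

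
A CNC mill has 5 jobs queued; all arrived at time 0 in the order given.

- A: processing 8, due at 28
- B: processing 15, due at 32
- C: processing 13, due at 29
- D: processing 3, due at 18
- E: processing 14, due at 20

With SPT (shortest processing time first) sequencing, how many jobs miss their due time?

SPT (increasing processing time): D A C E B.
D: 0→3, due 18, tardiness 0
A: 3→11, due 28, tardiness 0
C: 11→24, due 29, tardiness 0
E: 24→38, due 20, tardiness 18
B: 38→53, due 32, tardiness 21
Late jobs: 2.

2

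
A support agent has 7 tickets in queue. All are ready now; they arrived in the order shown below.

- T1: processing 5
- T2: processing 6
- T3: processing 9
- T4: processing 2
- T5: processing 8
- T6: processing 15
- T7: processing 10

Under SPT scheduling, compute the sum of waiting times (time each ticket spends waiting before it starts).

113

SPT (increasing processing time): T4 T1 T2 T5 T3 T7 T6.
T4: waits 0, runs 0→2
T1: waits 2, runs 2→7
T2: waits 7, runs 7→13
T5: waits 13, runs 13→21
T3: waits 21, runs 21→30
T7: waits 30, runs 30→40
T6: waits 40, runs 40→55
Sum = 0+2+7+13+21+30+40 = 113.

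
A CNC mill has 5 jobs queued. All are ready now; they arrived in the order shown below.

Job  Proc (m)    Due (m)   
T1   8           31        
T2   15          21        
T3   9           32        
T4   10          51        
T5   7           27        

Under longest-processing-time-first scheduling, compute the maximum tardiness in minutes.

LPT (decreasing processing time): T2 T4 T3 T1 T5.
T2: 0→15, due 21, tardiness 0
T4: 15→25, due 51, tardiness 0
T3: 25→34, due 32, tardiness 2
T1: 34→42, due 31, tardiness 11
T5: 42→49, due 27, tardiness 22
Maximum = 22.

22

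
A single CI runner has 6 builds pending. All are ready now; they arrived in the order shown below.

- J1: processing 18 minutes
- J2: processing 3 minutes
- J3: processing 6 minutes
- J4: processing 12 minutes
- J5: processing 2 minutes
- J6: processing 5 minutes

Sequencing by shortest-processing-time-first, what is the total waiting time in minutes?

SPT (increasing processing time): J5 J2 J6 J3 J4 J1.
J5: waits 0, runs 0→2
J2: waits 2, runs 2→5
J6: waits 5, runs 5→10
J3: waits 10, runs 10→16
J4: waits 16, runs 16→28
J1: waits 28, runs 28→46
Sum = 0+2+5+10+16+28 = 61.

61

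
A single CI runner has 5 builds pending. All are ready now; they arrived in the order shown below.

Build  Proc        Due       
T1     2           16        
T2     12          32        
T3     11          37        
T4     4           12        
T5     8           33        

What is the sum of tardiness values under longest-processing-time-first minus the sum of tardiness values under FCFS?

LPT (decreasing processing time): T2 T3 T5 T4 T1.
T2: 0→12, due 32, tardiness 0
T3: 12→23, due 37, tardiness 0
T5: 23→31, due 33, tardiness 0
T4: 31→35, due 12, tardiness 23
T1: 35→37, due 16, tardiness 21
Sum = 0+0+0+23+21 = 44.
FIFO (arrival order): T1 T2 T3 T4 T5.
T1: 0→2, due 16, tardiness 0
T2: 2→14, due 32, tardiness 0
T3: 14→25, due 37, tardiness 0
T4: 25→29, due 12, tardiness 17
T5: 29→37, due 33, tardiness 4
Sum = 0+0+0+17+4 = 21.
Difference = 44 − 21 = 23.

23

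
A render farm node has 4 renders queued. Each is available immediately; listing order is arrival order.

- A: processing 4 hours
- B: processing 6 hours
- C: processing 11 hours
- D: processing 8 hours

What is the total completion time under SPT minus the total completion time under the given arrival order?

-3

SPT (increasing processing time): A B D C.
A: 0→4
B: 4→10
D: 10→18
C: 18→29
Sum = 4+10+18+29 = 61.
FIFO (arrival order): A B C D.
A: 0→4
B: 4→10
C: 10→21
D: 21→29
Sum = 4+10+21+29 = 64.
Difference = 61 − 64 = -3.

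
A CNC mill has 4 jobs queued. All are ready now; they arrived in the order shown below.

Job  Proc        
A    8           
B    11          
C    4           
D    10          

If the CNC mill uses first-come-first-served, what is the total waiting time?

FIFO (arrival order): A B C D.
A: waits 0, runs 0→8
B: waits 8, runs 8→19
C: waits 19, runs 19→23
D: waits 23, runs 23→33
Sum = 0+8+19+23 = 50.

50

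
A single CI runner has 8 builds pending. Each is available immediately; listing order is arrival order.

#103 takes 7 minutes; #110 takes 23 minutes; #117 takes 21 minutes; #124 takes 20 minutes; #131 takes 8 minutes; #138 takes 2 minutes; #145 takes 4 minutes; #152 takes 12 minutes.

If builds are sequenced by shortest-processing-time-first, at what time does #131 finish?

21

SPT (increasing processing time): #138 #145 #103 #131 #152 #124 #117 #110.
#138: 0→2
#145: 2→6
#103: 6→13
#131: 13→21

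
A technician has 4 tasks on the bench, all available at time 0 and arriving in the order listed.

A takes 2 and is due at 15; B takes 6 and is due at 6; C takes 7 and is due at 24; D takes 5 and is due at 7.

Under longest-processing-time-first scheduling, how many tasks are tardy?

3

LPT (decreasing processing time): C B D A.
C: 0→7, due 24, tardiness 0
B: 7→13, due 6, tardiness 7
D: 13→18, due 7, tardiness 11
A: 18→20, due 15, tardiness 5
Late tasks: 3.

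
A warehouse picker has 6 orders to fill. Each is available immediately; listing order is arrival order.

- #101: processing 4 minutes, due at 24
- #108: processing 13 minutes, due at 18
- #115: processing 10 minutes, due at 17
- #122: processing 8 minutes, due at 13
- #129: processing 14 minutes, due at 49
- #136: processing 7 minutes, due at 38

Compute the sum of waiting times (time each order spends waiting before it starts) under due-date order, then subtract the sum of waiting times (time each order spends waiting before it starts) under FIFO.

EDD (increasing due date): #122 #115 #108 #101 #136 #129.
#122: waits 0, runs 0→8
#115: waits 8, runs 8→18
#108: waits 18, runs 18→31
#101: waits 31, runs 31→35
#136: waits 35, runs 35→42
#129: waits 42, runs 42→56
Sum = 0+8+18+31+35+42 = 134.
FIFO (arrival order): #101 #108 #115 #122 #129 #136.
#101: waits 0, runs 0→4
#108: waits 4, runs 4→17
#115: waits 17, runs 17→27
#122: waits 27, runs 27→35
#129: waits 35, runs 35→49
#136: waits 49, runs 49→56
Sum = 0+4+17+27+35+49 = 132.
Difference = 134 − 132 = 2.

2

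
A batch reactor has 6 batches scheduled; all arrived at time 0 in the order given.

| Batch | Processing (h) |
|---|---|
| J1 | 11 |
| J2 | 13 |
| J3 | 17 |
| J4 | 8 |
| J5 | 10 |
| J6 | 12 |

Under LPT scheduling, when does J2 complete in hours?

LPT (decreasing processing time): J3 J2 J6 J1 J5 J4.
J3: 0→17
J2: 17→30

30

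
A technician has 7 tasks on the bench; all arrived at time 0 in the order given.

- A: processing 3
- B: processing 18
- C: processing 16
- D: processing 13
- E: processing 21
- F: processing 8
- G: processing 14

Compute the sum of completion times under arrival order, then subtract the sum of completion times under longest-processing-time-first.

-95

FIFO (arrival order): A B C D E F G.
A: 0→3
B: 3→21
C: 21→37
D: 37→50
E: 50→71
F: 71→79
G: 79→93
Sum = 3+21+37+50+71+79+93 = 354.
LPT (decreasing processing time): E B C G D F A.
E: 0→21
B: 21→39
C: 39→55
G: 55→69
D: 69→82
F: 82→90
A: 90→93
Sum = 21+39+55+69+82+90+93 = 449.
Difference = 354 − 449 = -95.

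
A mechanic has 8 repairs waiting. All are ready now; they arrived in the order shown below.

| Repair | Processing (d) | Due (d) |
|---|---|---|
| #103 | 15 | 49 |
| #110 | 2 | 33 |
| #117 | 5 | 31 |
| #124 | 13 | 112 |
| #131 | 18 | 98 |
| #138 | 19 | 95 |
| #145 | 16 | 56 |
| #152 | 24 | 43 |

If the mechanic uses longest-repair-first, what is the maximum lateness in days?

LPT (decreasing processing time): #152 #138 #131 #145 #103 #124 #117 #110.
#152: 0→24, due 43, lateness -19
#138: 24→43, due 95, lateness -52
#131: 43→61, due 98, lateness -37
#145: 61→77, due 56, lateness 21
#103: 77→92, due 49, lateness 43
#124: 92→105, due 112, lateness -7
#117: 105→110, due 31, lateness 79
#110: 110→112, due 33, lateness 79
Maximum = 79.

79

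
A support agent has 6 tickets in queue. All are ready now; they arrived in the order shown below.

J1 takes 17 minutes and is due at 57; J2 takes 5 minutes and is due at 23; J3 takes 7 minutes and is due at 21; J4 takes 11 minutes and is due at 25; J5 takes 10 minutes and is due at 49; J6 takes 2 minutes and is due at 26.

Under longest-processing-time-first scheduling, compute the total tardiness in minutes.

80

LPT (decreasing processing time): J1 J4 J5 J3 J2 J6.
J1: 0→17, due 57, tardiness 0
J4: 17→28, due 25, tardiness 3
J5: 28→38, due 49, tardiness 0
J3: 38→45, due 21, tardiness 24
J2: 45→50, due 23, tardiness 27
J6: 50→52, due 26, tardiness 26
Sum = 0+3+0+24+27+26 = 80.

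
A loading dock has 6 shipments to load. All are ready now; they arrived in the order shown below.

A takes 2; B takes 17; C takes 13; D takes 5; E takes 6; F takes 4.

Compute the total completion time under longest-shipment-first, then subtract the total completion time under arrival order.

LPT (decreasing processing time): B C E D F A.
B: 0→17
C: 17→30
E: 30→36
D: 36→41
F: 41→45
A: 45→47
Sum = 17+30+36+41+45+47 = 216.
FIFO (arrival order): A B C D E F.
A: 0→2
B: 2→19
C: 19→32
D: 32→37
E: 37→43
F: 43→47
Sum = 2+19+32+37+43+47 = 180.
Difference = 216 − 180 = 36.

36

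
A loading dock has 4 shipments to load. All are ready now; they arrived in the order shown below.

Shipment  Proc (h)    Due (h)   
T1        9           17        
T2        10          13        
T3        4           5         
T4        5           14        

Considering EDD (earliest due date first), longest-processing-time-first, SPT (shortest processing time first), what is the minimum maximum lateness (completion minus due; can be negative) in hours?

EDD (increasing due date): T3 T2 T4 T1.
T3: 0→4, due 5, lateness -1
T2: 4→14, due 13, lateness 1
T4: 14→19, due 14, lateness 5
T1: 19→28, due 17, lateness 11
Maximum = 11.
LPT (decreasing processing time): T2 T1 T4 T3.
T2: 0→10, due 13, lateness -3
T1: 10→19, due 17, lateness 2
T4: 19→24, due 14, lateness 10
T3: 24→28, due 5, lateness 23
Maximum = 23.
SPT (increasing processing time): T3 T4 T1 T2.
T3: 0→4, due 5, lateness -1
T4: 4→9, due 14, lateness -5
T1: 9→18, due 17, lateness 1
T2: 18→28, due 13, lateness 15
Maximum = 15.
EDD 11, LPT 23, SPT 15 → minimum 11.

11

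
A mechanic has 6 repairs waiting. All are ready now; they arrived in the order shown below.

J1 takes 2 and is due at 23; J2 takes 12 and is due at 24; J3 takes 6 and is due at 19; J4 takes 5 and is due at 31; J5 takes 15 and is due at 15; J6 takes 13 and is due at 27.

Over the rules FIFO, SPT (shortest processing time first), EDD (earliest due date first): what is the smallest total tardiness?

FIFO (arrival order): J1 J2 J3 J4 J5 J6.
J1: 0→2, due 23, tardiness 0
J2: 2→14, due 24, tardiness 0
J3: 14→20, due 19, tardiness 1
J4: 20→25, due 31, tardiness 0
J5: 25→40, due 15, tardiness 25
J6: 40→53, due 27, tardiness 26
Sum = 0+0+1+0+25+26 = 52.
SPT (increasing processing time): J1 J4 J3 J2 J6 J5.
J1: 0→2, due 23, tardiness 0
J4: 2→7, due 31, tardiness 0
J3: 7→13, due 19, tardiness 0
J2: 13→25, due 24, tardiness 1
J6: 25→38, due 27, tardiness 11
J5: 38→53, due 15, tardiness 38
Sum = 0+0+0+1+11+38 = 50.
EDD (increasing due date): J5 J3 J1 J2 J6 J4.
J5: 0→15, due 15, tardiness 0
J3: 15→21, due 19, tardiness 2
J1: 21→23, due 23, tardiness 0
J2: 23→35, due 24, tardiness 11
J6: 35→48, due 27, tardiness 21
J4: 48→53, due 31, tardiness 22
Sum = 0+2+0+11+21+22 = 56.
FIFO 52, SPT 50, EDD 56 → minimum 50.

50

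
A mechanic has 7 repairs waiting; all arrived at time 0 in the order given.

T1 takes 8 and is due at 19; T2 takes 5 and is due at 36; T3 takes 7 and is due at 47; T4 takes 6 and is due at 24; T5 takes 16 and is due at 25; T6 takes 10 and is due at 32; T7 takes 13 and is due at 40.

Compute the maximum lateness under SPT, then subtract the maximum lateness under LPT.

SPT (increasing processing time): T2 T4 T3 T1 T6 T7 T5.
T2: 0→5, due 36, lateness -31
T4: 5→11, due 24, lateness -13
T3: 11→18, due 47, lateness -29
T1: 18→26, due 19, lateness 7
T6: 26→36, due 32, lateness 4
T7: 36→49, due 40, lateness 9
T5: 49→65, due 25, lateness 40
Maximum = 40.
LPT (decreasing processing time): T5 T7 T6 T1 T3 T4 T2.
T5: 0→16, due 25, lateness -9
T7: 16→29, due 40, lateness -11
T6: 29→39, due 32, lateness 7
T1: 39→47, due 19, lateness 28
T3: 47→54, due 47, lateness 7
T4: 54→60, due 24, lateness 36
T2: 60→65, due 36, lateness 29
Maximum = 36.
Difference = 40 − 36 = 4.

4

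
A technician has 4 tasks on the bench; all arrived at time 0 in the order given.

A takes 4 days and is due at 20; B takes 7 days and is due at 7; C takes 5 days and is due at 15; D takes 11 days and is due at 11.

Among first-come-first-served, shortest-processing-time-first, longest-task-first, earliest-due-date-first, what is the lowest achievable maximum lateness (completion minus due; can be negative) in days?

8

FIFO (arrival order): A B C D.
A: 0→4, due 20, lateness -16
B: 4→11, due 7, lateness 4
C: 11→16, due 15, lateness 1
D: 16→27, due 11, lateness 16
Maximum = 16.
SPT (increasing processing time): A C B D.
A: 0→4, due 20, lateness -16
C: 4→9, due 15, lateness -6
B: 9→16, due 7, lateness 9
D: 16→27, due 11, lateness 16
Maximum = 16.
LPT (decreasing processing time): D B C A.
D: 0→11, due 11, lateness 0
B: 11→18, due 7, lateness 11
C: 18→23, due 15, lateness 8
A: 23→27, due 20, lateness 7
Maximum = 11.
EDD (increasing due date): B D C A.
B: 0→7, due 7, lateness 0
D: 7→18, due 11, lateness 7
C: 18→23, due 15, lateness 8
A: 23→27, due 20, lateness 7
Maximum = 8.
FIFO 16, SPT 16, LPT 11, EDD 8 → minimum 8.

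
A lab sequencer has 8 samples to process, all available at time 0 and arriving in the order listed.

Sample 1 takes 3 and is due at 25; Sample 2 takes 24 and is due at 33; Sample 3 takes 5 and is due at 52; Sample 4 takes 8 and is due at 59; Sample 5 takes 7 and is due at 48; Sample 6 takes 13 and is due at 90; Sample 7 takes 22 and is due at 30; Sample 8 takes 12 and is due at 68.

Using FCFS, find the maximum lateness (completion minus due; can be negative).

FIFO (arrival order): Sample 1 Sample 2 Sample 3 Sample 4 Sample 5 Sample 6 Sample 7 Sample 8.
Sample 1: 0→3, due 25, lateness -22
Sample 2: 3→27, due 33, lateness -6
Sample 3: 27→32, due 52, lateness -20
Sample 4: 32→40, due 59, lateness -19
Sample 5: 40→47, due 48, lateness -1
Sample 6: 47→60, due 90, lateness -30
Sample 7: 60→82, due 30, lateness 52
Sample 8: 82→94, due 68, lateness 26
Maximum = 52.

52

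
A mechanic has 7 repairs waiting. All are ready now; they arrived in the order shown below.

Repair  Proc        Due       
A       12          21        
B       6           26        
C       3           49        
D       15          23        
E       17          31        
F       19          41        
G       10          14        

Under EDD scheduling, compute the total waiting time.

EDD (increasing due date): G A D B E F C.
G: waits 0, runs 0→10
A: waits 10, runs 10→22
D: waits 22, runs 22→37
B: waits 37, runs 37→43
E: waits 43, runs 43→60
F: waits 60, runs 60→79
C: waits 79, runs 79→82
Sum = 0+10+22+37+43+60+79 = 251.

251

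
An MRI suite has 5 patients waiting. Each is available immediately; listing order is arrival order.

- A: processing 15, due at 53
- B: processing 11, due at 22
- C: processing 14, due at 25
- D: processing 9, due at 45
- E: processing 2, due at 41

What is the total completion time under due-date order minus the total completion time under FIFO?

EDD (increasing due date): B C E D A.
B: 0→11
C: 11→25
E: 25→27
D: 27→36
A: 36→51
Sum = 11+25+27+36+51 = 150.
FIFO (arrival order): A B C D E.
A: 0→15
B: 15→26
C: 26→40
D: 40→49
E: 49→51
Sum = 15+26+40+49+51 = 181.
Difference = 150 − 181 = -31.

-31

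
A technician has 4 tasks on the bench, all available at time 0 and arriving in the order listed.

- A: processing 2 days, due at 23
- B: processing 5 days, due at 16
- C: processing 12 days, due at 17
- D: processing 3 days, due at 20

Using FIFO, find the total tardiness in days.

4

FIFO (arrival order): A B C D.
A: 0→2, due 23, tardiness 0
B: 2→7, due 16, tardiness 0
C: 7→19, due 17, tardiness 2
D: 19→22, due 20, tardiness 2
Sum = 0+0+2+2 = 4.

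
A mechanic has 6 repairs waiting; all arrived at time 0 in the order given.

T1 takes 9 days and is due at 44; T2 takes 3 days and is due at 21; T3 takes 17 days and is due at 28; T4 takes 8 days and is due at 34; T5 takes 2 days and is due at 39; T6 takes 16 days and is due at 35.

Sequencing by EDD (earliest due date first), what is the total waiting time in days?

141

EDD (increasing due date): T2 T3 T4 T6 T5 T1.
T2: waits 0, runs 0→3
T3: waits 3, runs 3→20
T4: waits 20, runs 20→28
T6: waits 28, runs 28→44
T5: waits 44, runs 44→46
T1: waits 46, runs 46→55
Sum = 0+3+20+28+44+46 = 141.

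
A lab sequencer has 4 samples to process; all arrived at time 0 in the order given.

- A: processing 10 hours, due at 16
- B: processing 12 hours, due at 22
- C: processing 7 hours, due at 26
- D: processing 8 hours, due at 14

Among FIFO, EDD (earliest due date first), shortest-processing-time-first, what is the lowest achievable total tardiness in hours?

FIFO (arrival order): A B C D.
A: 0→10, due 16, tardiness 0
B: 10→22, due 22, tardiness 0
C: 22→29, due 26, tardiness 3
D: 29→37, due 14, tardiness 23
Sum = 0+0+3+23 = 26.
EDD (increasing due date): D A B C.
D: 0→8, due 14, tardiness 0
A: 8→18, due 16, tardiness 2
B: 18→30, due 22, tardiness 8
C: 30→37, due 26, tardiness 11
Sum = 0+2+8+11 = 21.
SPT (increasing processing time): C D A B.
C: 0→7, due 26, tardiness 0
D: 7→15, due 14, tardiness 1
A: 15→25, due 16, tardiness 9
B: 25→37, due 22, tardiness 15
Sum = 0+1+9+15 = 25.
FIFO 26, EDD 21, SPT 25 → minimum 21.

21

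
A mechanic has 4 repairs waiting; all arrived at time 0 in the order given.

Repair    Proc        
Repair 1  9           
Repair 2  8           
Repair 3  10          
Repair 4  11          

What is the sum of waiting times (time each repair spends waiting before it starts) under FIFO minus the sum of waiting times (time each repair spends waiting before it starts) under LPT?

FIFO (arrival order): Repair 1 Repair 2 Repair 3 Repair 4.
Repair 1: waits 0, runs 0→9
Repair 2: waits 9, runs 9→17
Repair 3: waits 17, runs 17→27
Repair 4: waits 27, runs 27→38
Sum = 0+9+17+27 = 53.
LPT (decreasing processing time): Repair 4 Repair 3 Repair 1 Repair 2.
Repair 4: waits 0, runs 0→11
Repair 3: waits 11, runs 11→21
Repair 1: waits 21, runs 21→30
Repair 2: waits 30, runs 30→38
Sum = 0+11+21+30 = 62.
Difference = 53 − 62 = -9.

-9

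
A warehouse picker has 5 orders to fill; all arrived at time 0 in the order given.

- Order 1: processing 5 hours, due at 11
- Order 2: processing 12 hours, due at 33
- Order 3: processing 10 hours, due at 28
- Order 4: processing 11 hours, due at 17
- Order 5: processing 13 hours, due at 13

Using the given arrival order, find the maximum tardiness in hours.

FIFO (arrival order): Order 1 Order 2 Order 3 Order 4 Order 5.
Order 1: 0→5, due 11, tardiness 0
Order 2: 5→17, due 33, tardiness 0
Order 3: 17→27, due 28, tardiness 0
Order 4: 27→38, due 17, tardiness 21
Order 5: 38→51, due 13, tardiness 38
Maximum = 38.

38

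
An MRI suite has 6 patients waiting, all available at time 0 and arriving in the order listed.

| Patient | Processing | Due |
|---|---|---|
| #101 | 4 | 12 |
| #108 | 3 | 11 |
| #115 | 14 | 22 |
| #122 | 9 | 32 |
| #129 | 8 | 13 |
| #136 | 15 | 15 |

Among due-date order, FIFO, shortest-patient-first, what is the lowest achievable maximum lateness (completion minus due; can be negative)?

22

EDD (increasing due date): #108 #101 #129 #136 #115 #122.
#108: 0→3, due 11, lateness -8
#101: 3→7, due 12, lateness -5
#129: 7→15, due 13, lateness 2
#136: 15→30, due 15, lateness 15
#115: 30→44, due 22, lateness 22
#122: 44→53, due 32, lateness 21
Maximum = 22.
FIFO (arrival order): #101 #108 #115 #122 #129 #136.
#101: 0→4, due 12, lateness -8
#108: 4→7, due 11, lateness -4
#115: 7→21, due 22, lateness -1
#122: 21→30, due 32, lateness -2
#129: 30→38, due 13, lateness 25
#136: 38→53, due 15, lateness 38
Maximum = 38.
SPT (increasing processing time): #108 #101 #129 #122 #115 #136.
#108: 0→3, due 11, lateness -8
#101: 3→7, due 12, lateness -5
#129: 7→15, due 13, lateness 2
#122: 15→24, due 32, lateness -8
#115: 24→38, due 22, lateness 16
#136: 38→53, due 15, lateness 38
Maximum = 38.
EDD 22, FIFO 38, SPT 38 → minimum 22.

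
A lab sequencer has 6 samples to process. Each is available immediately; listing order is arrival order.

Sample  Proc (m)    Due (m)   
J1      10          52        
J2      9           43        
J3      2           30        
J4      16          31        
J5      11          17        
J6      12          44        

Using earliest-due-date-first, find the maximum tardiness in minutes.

8

EDD (increasing due date): J5 J3 J4 J2 J6 J1.
J5: 0→11, due 17, tardiness 0
J3: 11→13, due 30, tardiness 0
J4: 13→29, due 31, tardiness 0
J2: 29→38, due 43, tardiness 0
J6: 38→50, due 44, tardiness 6
J1: 50→60, due 52, tardiness 8
Maximum = 8.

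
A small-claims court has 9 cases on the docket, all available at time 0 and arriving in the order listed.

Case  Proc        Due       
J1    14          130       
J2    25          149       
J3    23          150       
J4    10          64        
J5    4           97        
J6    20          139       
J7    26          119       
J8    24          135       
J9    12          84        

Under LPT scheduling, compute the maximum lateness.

90

LPT (decreasing processing time): J7 J2 J8 J3 J6 J1 J9 J4 J5.
J7: 0→26, due 119, lateness -93
J2: 26→51, due 149, lateness -98
J8: 51→75, due 135, lateness -60
J3: 75→98, due 150, lateness -52
J6: 98→118, due 139, lateness -21
J1: 118→132, due 130, lateness 2
J9: 132→144, due 84, lateness 60
J4: 144→154, due 64, lateness 90
J5: 154→158, due 97, lateness 61
Maximum = 90.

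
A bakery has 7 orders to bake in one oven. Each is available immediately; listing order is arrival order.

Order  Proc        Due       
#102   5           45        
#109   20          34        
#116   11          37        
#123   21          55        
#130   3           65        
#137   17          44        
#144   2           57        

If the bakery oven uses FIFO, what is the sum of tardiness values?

57

FIFO (arrival order): #102 #109 #116 #123 #130 #137 #144.
#102: 0→5, due 45, tardiness 0
#109: 5→25, due 34, tardiness 0
#116: 25→36, due 37, tardiness 0
#123: 36→57, due 55, tardiness 2
#130: 57→60, due 65, tardiness 0
#137: 60→77, due 44, tardiness 33
#144: 77→79, due 57, tardiness 22
Sum = 0+0+0+2+0+33+22 = 57.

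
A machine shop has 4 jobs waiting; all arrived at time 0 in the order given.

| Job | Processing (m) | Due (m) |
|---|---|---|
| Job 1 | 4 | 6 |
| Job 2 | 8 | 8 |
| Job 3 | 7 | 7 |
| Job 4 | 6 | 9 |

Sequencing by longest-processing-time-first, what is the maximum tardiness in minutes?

19

LPT (decreasing processing time): Job 2 Job 3 Job 4 Job 1.
Job 2: 0→8, due 8, tardiness 0
Job 3: 8→15, due 7, tardiness 8
Job 4: 15→21, due 9, tardiness 12
Job 1: 21→25, due 6, tardiness 19
Maximum = 19.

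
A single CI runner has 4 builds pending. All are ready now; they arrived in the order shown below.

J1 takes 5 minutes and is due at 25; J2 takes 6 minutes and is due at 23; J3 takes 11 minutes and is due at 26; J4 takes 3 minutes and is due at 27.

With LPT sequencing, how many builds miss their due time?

LPT (decreasing processing time): J3 J2 J1 J4.
J3: 0→11, due 26, tardiness 0
J2: 11→17, due 23, tardiness 0
J1: 17→22, due 25, tardiness 0
J4: 22→25, due 27, tardiness 0
Late builds: 0.

0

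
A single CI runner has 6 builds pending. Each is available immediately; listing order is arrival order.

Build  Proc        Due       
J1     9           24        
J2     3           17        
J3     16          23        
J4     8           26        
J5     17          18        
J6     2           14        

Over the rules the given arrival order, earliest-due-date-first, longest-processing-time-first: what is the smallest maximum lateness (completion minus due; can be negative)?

FIFO (arrival order): J1 J2 J3 J4 J5 J6.
J1: 0→9, due 24, lateness -15
J2: 9→12, due 17, lateness -5
J3: 12→28, due 23, lateness 5
J4: 28→36, due 26, lateness 10
J5: 36→53, due 18, lateness 35
J6: 53→55, due 14, lateness 41
Maximum = 41.
EDD (increasing due date): J6 J2 J5 J3 J1 J4.
J6: 0→2, due 14, lateness -12
J2: 2→5, due 17, lateness -12
J5: 5→22, due 18, lateness 4
J3: 22→38, due 23, lateness 15
J1: 38→47, due 24, lateness 23
J4: 47→55, due 26, lateness 29
Maximum = 29.
LPT (decreasing processing time): J5 J3 J1 J4 J2 J6.
J5: 0→17, due 18, lateness -1
J3: 17→33, due 23, lateness 10
J1: 33→42, due 24, lateness 18
J4: 42→50, due 26, lateness 24
J2: 50→53, due 17, lateness 36
J6: 53→55, due 14, lateness 41
Maximum = 41.
FIFO 41, EDD 29, LPT 41 → minimum 29.

29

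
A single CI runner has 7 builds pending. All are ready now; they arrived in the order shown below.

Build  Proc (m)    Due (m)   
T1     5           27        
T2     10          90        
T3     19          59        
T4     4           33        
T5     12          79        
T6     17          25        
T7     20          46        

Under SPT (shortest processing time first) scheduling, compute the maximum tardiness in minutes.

SPT (increasing processing time): T4 T1 T2 T5 T6 T3 T7.
T4: 0→4, due 33, tardiness 0
T1: 4→9, due 27, tardiness 0
T2: 9→19, due 90, tardiness 0
T5: 19→31, due 79, tardiness 0
T6: 31→48, due 25, tardiness 23
T3: 48→67, due 59, tardiness 8
T7: 67→87, due 46, tardiness 41
Maximum = 41.

41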